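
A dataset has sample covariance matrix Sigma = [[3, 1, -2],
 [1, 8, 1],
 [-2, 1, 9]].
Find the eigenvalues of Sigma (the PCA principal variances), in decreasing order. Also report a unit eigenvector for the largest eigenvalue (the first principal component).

Step 1 — characteristic polynomial p(λ) = det(λI - Sigma) = λ³ - tr·λ² + c_1·λ - det, where tr = trace, c_1 = sum of the principal 2×2 minors, det = det(Sigma):
  tr = 3 + 8 + 9 = 20,
  c_1 = (3·8 - (1)²) + (3·9 - (-2)²) + (8·9 - (1)²) = 23 + 23 + 71 = 117,
  det = 3·(8·9 - (1)²) - (1)·((1)·9 - (1)·(-2)) + (-2)·((1)·(1) - 8·(-2)) = 3·(71) - (1)·(11) + (-2)·(17) = 168.
  So p(λ) = λ³ - 20λ² + 117λ - 168.
Step 2 — look for an integer root (rational root theorem: any rational root is an integer divisor of 168). Testing λ = 8:
  p(8) = 512 - 1280 + 936 - 168 = 0  ✓
  Dividing out (λ - 8): p(λ) = (λ - 8)(λ² - 12λ + 21).
Step 3 — remaining eigenvalues from the quadratic λ² - 12λ + 21 = 0:
  Δ = 12² - 4·21 = 144 - 84 = 60,  λ = (12 ± √60)/2 = (12 ± 7.746)/2 ≈ 9.873 or 2.127.
  Sorted: λ_1 = 9.873,  λ_2 = 8,  λ_3 = 2.127  (check: sum = 20 = tr ✓).

Step 4 — unit eigenvector for λ_1 ≈ 9.873: v spans the null space of (Sigma - λ_1 I), whose rows are
  r_1 = (-6.873, 1, -2),  r_2 = (1, -1.873, 1),  r_3 = (-2, 1, -0.873).
  v is orthogonal to every row, so take v ∝ r_1 × r_2 = ((1)·(1) - (-2)·(-1.873), (-2)·(1) - (-6.873)·(1), (-6.873)·(-1.873) - (1)·(1)) ≈ (-2.746, 4.873, 11.873).
  Rescale (multiply by -1 so the first nonzero entry is positive): u = (2.746, -4.873, -11.873).
  ||u|| = √((2.746)² + (-4.873)² + (-11.873)²) = √(172.254) ≈ 13.1246,  v_1 = u/||u|| ≈ (0.2092, -0.3713, -0.9046) (||v_1|| = 1).

λ_1 = 9.873,  λ_2 = 8,  λ_3 = 2.127;  v_1 ≈ (0.2092, -0.3713, -0.9046)


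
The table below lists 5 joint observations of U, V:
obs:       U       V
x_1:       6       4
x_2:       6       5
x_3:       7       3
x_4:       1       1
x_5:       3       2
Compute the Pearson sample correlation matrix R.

Step 1 — column means:
  mean(U) = (6 + 6 + 7 + 1 + 3) / 5 = 23/5 = 4.6
  mean(V) = (4 + 5 + 3 + 1 + 2) / 5 = 15/5 = 3

Step 2 — sample variances and covariances s[i,j] = (1/(n-1)) · Σ_k (x_{k,i} - mean_i) · (x_{k,j} - mean_j), with n-1 = 4:
  s[U,U] = ((1.4)·(1.4) + (1.4)·(1.4) + (2.4)·(2.4) + (-3.6)·(-3.6) + (-1.6)·(-1.6)) / 4 = 25.2/4 = 6.3
  s[U,V] = ((1.4)·(1) + (1.4)·(2) + (2.4)·(0) + (-3.6)·(-2) + (-1.6)·(-1)) / 4 = 13/4 = 3.25
  s[V,V] = ((1)·(1) + (2)·(2) + (0)·(0) + (-2)·(-2) + (-1)·(-1)) / 4 = 10/4 = 2.5
  Sample standard deviations s_i = √(s[i,i]):
  s(U) = √(6.3) = 2.51
  s(V) = √(2.5) = 1.5811

Step 3 — r_{ij} = s_{ij} / (s_i · s_j):
  r[U,U] = 1 (diagonal).
  r[U,V] = 3.25 / (2.51 · 1.5811) = 3.25 / 3.9686 = 0.8189
  r[V,V] = 1 (diagonal).

R is symmetric with unit diagonal. Assembling:

R = [[1, 0.8189],
 [0.8189, 1]]


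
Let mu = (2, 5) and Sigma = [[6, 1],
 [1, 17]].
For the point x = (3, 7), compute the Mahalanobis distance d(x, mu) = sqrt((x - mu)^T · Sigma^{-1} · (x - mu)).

Step 1 — centre the observation: (x - mu) = (1, 2).

Step 2 — invert Sigma. det(Sigma) = 6·17 - (1)² = 101.
  Sigma^{-1} = (1/det) · [[d, -b], [-b, a]] = [[0.1683, -0.0099],
 [-0.0099, 0.0594]].

Step 3 — form the quadratic (x - mu)^T · Sigma^{-1} · (x - mu):
  Sigma^{-1} · (x - mu) = (0.1485, 0.1089).
  (x - mu)^T · [Sigma^{-1} · (x - mu)] = (1)·(0.1485) + (2)·(0.1089) = 0.3663.

Step 4 — take square root: d = √(0.3663) ≈ 0.6053.

d(x, mu) = √(0.3663) ≈ 0.6053


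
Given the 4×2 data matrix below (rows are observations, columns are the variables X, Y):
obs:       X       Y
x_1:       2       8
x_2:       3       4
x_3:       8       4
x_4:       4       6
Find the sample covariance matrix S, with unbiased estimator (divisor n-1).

Step 1 — column means:
  mean(X) = (2 + 3 + 8 + 4) / 4 = 17/4 = 4.25
  mean(Y) = (8 + 4 + 4 + 6) / 4 = 22/4 = 5.5

Step 2 — sample covariance S[i,j] = (1/(n-1)) · Σ_k (x_{k,i} - mean_i) · (x_{k,j} - mean_j), with n-1 = 3.
  S[X,X] = ((-2.25)·(-2.25) + (-1.25)·(-1.25) + (3.75)·(3.75) + (-0.25)·(-0.25)) / 3 = 20.75/3 = 6.9167
  S[X,Y] = ((-2.25)·(2.5) + (-1.25)·(-1.5) + (3.75)·(-1.5) + (-0.25)·(0.5)) / 3 = -9.5/3 = -3.1667
  S[Y,Y] = ((2.5)·(2.5) + (-1.5)·(-1.5) + (-1.5)·(-1.5) + (0.5)·(0.5)) / 3 = 11/3 = 3.6667

S is symmetric (S[j,i] = S[i,j]). Assembling:

S = [[6.9167, -3.1667],
 [-3.1667, 3.6667]]


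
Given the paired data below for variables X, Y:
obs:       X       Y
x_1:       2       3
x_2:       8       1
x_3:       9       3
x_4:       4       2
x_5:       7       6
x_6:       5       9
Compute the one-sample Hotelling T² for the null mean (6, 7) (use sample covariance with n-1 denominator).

Step 1 — sample mean vector:
  mean(X) = (2 + 8 + 9 + 4 + 7 + 5) / 6 = 35/6 = 5.8333
  mean(Y) = (3 + 1 + 3 + 2 + 6 + 9) / 6 = 24/6 = 4
  x̄ = (5.8333, 4),  deviation x̄ - mu_0 = (5.8333, 4) - (6, 7) = (-0.1667, -3).

Step 2 — sample covariance matrix, S[i,j] = (1/(n-1)) · Σ_k (x_{k,i} - mean_i) · (x_{k,j} - mean_j), divisor n-1 = 5:
  S[X,X] = ((-3.8333)·(-3.8333) + (2.1667)·(2.1667) + (3.1667)·(3.1667) + (-1.8333)·(-1.8333) + (1.1667)·(1.1667) + (-0.8333)·(-0.8333)) / 5 = 34.8333/5 = 6.9667
  S[X,Y] = ((-3.8333)·(-1) + (2.1667)·(-3) + (3.1667)·(-1) + (-1.8333)·(-2) + (1.1667)·(2) + (-0.8333)·(5)) / 5 = -4/5 = -0.8
  S[Y,Y] = ((-1)·(-1) + (-3)·(-3) + (-1)·(-1) + (-2)·(-2) + (2)·(2) + (5)·(5)) / 5 = 44/5 = 8.8
  S = [[6.9667, -0.8],
 [-0.8, 8.8]].

Step 3 — invert S. det(S) = 6.9667·8.8 - (-0.8)² = 60.6667.
  S^{-1} = (1/det) · [[d, -b], [-b, a]] = [[0.1451, 0.0132],
 [0.0132, 0.1148]].

Step 4 — quadratic form (x̄ - mu_0)^T · S^{-1} · (x̄ - mu_0):
  S^{-1} · (x̄ - mu_0) = (-0.0637, -0.3467),
  (x̄ - mu_0)^T · [...] = (-0.1667)·(-0.0637) + (-3)·(-0.3467) = 1.0507.

Step 5 — scale by n: T² = 6 · 1.0507 = 6.3044.

T² ≈ 6.3044


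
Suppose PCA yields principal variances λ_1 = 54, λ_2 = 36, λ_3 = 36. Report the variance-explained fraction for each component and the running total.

Step 1 — total variance = trace(Sigma) = Σ λ_i = 54 + 36 + 36 = 126.

Step 2 — fraction explained by component i = λ_i / Σ λ:
  PC1: 54/126 = 0.4286
  PC2: 36/126 = 0.2857
  PC3: 36/126 = 0.2857

Step 3 — cumulative fraction after k components = (λ_1 + ... + λ_k) / Σ λ:
  k = 1: 54/126 = 0.4286
  k = 2: (54 + 36)/126 = 90/126 = 0.7143
  k = 3: (54 + 36 + 36)/126 = 126/126 = 1

Summary (fraction, with percent):

explained: PC1 0.4286 (42.86%), PC2 0.2857 (28.57%), PC3 0.2857 (28.57%);  cumulative: 0.4286, 0.7143, 1


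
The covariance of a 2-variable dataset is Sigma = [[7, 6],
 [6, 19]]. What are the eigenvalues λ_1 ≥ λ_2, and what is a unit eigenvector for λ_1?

Step 1 — characteristic polynomial of 2×2 Sigma:
  det(Sigma - λI) = λ² - trace · λ + det = 0.
  trace = 7 + 19 = 26, det = 7·19 - (6)² = 97.
Step 2 — discriminant:
  Δ = trace² - 4·det = 676 - 388 = 288.
Step 3 — eigenvalues:
  λ = (trace ± √Δ)/2 = (26 ± 16.9706)/2,
  λ_1 = 21.4853,  λ_2 = 4.5147.

Step 4 — unit eigenvector for λ_1: solve (Sigma - λ_1 I)v = 0. First row:
  (7 - 21.4853)·v_x + (6)·v_y = 0, i.e. (-14.4853)·v_x + (6)·v_y = 0,
  so v ∝ (b, λ_1 - a) = (6, 14.4853) = u.
  ||u|| = √((6)² + (14.4853)²) = √(245.8234) ≈ 15.6788,
  v_1 = u/||u|| ≈ (0.3827, 0.9239) (||v_1|| = 1).

λ_1 = 21.4853,  λ_2 = 4.5147;  v_1 ≈ (0.3827, 0.9239)


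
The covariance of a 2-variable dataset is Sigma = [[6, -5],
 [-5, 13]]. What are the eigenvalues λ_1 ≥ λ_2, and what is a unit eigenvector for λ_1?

Step 1 — characteristic polynomial of 2×2 Sigma:
  det(Sigma - λI) = λ² - trace · λ + det = 0.
  trace = 6 + 13 = 19, det = 6·13 - (-5)² = 53.
Step 2 — discriminant:
  Δ = trace² - 4·det = 361 - 212 = 149.
Step 3 — eigenvalues:
  λ = (trace ± √Δ)/2 = (19 ± 12.2066)/2,
  λ_1 = 15.6033,  λ_2 = 3.3967.

Step 4 — unit eigenvector for λ_1: solve (Sigma - λ_1 I)v = 0. First row:
  (6 - 15.6033)·v_x + (-5)·v_y = 0, i.e. (-9.6033)·v_x + (-5)·v_y = 0,
  so v ∝ (b, λ_1 - a) = (-5, 9.6033); multiply by -1 so the first entry is positive: u = (5, -9.6033).
  ||u|| = √((5)² + (-9.6033)²) = √(117.2229) ≈ 10.827,
  v_1 = u/||u|| ≈ (0.4618, -0.887) (||v_1|| = 1).

λ_1 = 15.6033,  λ_2 = 3.3967;  v_1 ≈ (0.4618, -0.887)


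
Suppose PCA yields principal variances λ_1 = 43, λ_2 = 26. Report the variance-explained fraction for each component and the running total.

Step 1 — total variance = trace(Sigma) = Σ λ_i = 43 + 26 = 69.

Step 2 — fraction explained by component i = λ_i / Σ λ:
  PC1: 43/69 = 0.6232
  PC2: 26/69 = 0.3768

Step 3 — cumulative fraction after k components = (λ_1 + ... + λ_k) / Σ λ:
  k = 1: 43/69 = 0.6232
  k = 2: (43 + 26)/69 = 69/69 = 1

Summary (fraction, with percent):

explained: PC1 0.6232 (62.32%), PC2 0.3768 (37.68%);  cumulative: 0.6232, 1


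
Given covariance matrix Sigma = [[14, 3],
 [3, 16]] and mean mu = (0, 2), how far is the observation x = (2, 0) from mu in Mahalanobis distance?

Step 1 — centre the observation: (x - mu) = (2, -2).

Step 2 — invert Sigma. det(Sigma) = 14·16 - (3)² = 215.
  Sigma^{-1} = (1/det) · [[d, -b], [-b, a]] = [[0.0744, -0.014],
 [-0.014, 0.0651]].

Step 3 — form the quadratic (x - mu)^T · Sigma^{-1} · (x - mu):
  Sigma^{-1} · (x - mu) = (0.1767, -0.1581).
  (x - mu)^T · [Sigma^{-1} · (x - mu)] = (2)·(0.1767) + (-2)·(-0.1581) = 0.6698.

Step 4 — take square root: d = √(0.6698) ≈ 0.8184.

d(x, mu) = √(0.6698) ≈ 0.8184


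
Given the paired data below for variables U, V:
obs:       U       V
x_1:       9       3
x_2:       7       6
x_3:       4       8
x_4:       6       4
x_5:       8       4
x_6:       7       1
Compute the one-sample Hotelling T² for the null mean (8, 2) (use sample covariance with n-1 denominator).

Step 1 — sample mean vector:
  mean(U) = (9 + 7 + 4 + 6 + 8 + 7) / 6 = 41/6 = 6.8333
  mean(V) = (3 + 6 + 8 + 4 + 4 + 1) / 6 = 26/6 = 4.3333
  x̄ = (6.8333, 4.3333),  deviation x̄ - mu_0 = (6.8333, 4.3333) - (8, 2) = (-1.1667, 2.3333).

Step 2 — sample covariance matrix, S[i,j] = (1/(n-1)) · Σ_k (x_{k,i} - mean_i) · (x_{k,j} - mean_j), divisor n-1 = 5:
  S[U,U] = ((2.1667)·(2.1667) + (0.1667)·(0.1667) + (-2.8333)·(-2.8333) + (-0.8333)·(-0.8333) + (1.1667)·(1.1667) + (0.1667)·(0.1667)) / 5 = 14.8333/5 = 2.9667
  S[U,V] = ((2.1667)·(-1.3333) + (0.1667)·(1.6667) + (-2.8333)·(3.6667) + (-0.8333)·(-0.3333) + (1.1667)·(-0.3333) + (0.1667)·(-3.3333)) / 5 = -13.6667/5 = -2.7333
  S[V,V] = ((-1.3333)·(-1.3333) + (1.6667)·(1.6667) + (3.6667)·(3.6667) + (-0.3333)·(-0.3333) + (-0.3333)·(-0.3333) + (-3.3333)·(-3.3333)) / 5 = 29.3333/5 = 5.8667
  S = [[2.9667, -2.7333],
 [-2.7333, 5.8667]].

Step 3 — invert S. det(S) = 2.9667·5.8667 - (-2.7333)² = 9.9333.
  S^{-1} = (1/det) · [[d, -b], [-b, a]] = [[0.5906, 0.2752],
 [0.2752, 0.2987]].

Step 4 — quadratic form (x̄ - mu_0)^T · S^{-1} · (x̄ - mu_0):
  S^{-1} · (x̄ - mu_0) = (-0.047, 0.3758),
  (x̄ - mu_0)^T · [...] = (-1.1667)·(-0.047) + (2.3333)·(0.3758) = 0.9318.

Step 5 — scale by n: T² = 6 · 0.9318 = 5.5906.

T² ≈ 5.5906


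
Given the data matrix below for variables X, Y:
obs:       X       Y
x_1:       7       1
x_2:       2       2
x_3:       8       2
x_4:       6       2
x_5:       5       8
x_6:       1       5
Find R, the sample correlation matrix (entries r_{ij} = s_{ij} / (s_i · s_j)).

Step 1 — column means:
  mean(X) = (7 + 2 + 8 + 6 + 5 + 1) / 6 = 29/6 = 4.8333
  mean(Y) = (1 + 2 + 2 + 2 + 8 + 5) / 6 = 20/6 = 3.3333

Step 2 — sample variances and covariances s[i,j] = (1/(n-1)) · Σ_k (x_{k,i} - mean_i) · (x_{k,j} - mean_j), with n-1 = 5:
  s[X,X] = ((2.1667)·(2.1667) + (-2.8333)·(-2.8333) + (3.1667)·(3.1667) + (1.1667)·(1.1667) + (0.1667)·(0.1667) + (-3.8333)·(-3.8333)) / 5 = 38.8333/5 = 7.7667
  s[X,Y] = ((2.1667)·(-2.3333) + (-2.8333)·(-1.3333) + (3.1667)·(-1.3333) + (1.1667)·(-1.3333) + (0.1667)·(4.6667) + (-3.8333)·(1.6667)) / 5 = -12.6667/5 = -2.5333
  s[Y,Y] = ((-2.3333)·(-2.3333) + (-1.3333)·(-1.3333) + (-1.3333)·(-1.3333) + (-1.3333)·(-1.3333) + (4.6667)·(4.6667) + (1.6667)·(1.6667)) / 5 = 35.3333/5 = 7.0667
  Sample standard deviations s_i = √(s[i,i]):
  s(X) = √(7.7667) = 2.7869
  s(Y) = √(7.0667) = 2.6583

Step 3 — r_{ij} = s_{ij} / (s_i · s_j):
  r[X,X] = 1 (diagonal).
  r[X,Y] = -2.5333 / (2.7869 · 2.6583) = -2.5333 / 7.4084 = -0.342
  r[Y,Y] = 1 (diagonal).

R is symmetric with unit diagonal. Assembling:

R = [[1, -0.342],
 [-0.342, 1]]


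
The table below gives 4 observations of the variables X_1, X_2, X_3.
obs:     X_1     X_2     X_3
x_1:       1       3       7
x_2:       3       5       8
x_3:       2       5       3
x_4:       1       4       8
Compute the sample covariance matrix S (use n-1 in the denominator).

Step 1 — column means:
  mean(X_1) = (1 + 3 + 2 + 1) / 4 = 7/4 = 1.75
  mean(X_2) = (3 + 5 + 5 + 4) / 4 = 17/4 = 4.25
  mean(X_3) = (7 + 8 + 3 + 8) / 4 = 26/4 = 6.5

Step 2 — sample covariance S[i,j] = (1/(n-1)) · Σ_k (x_{k,i} - mean_i) · (x_{k,j} - mean_j), with n-1 = 3.
  S[X_1,X_1] = ((-0.75)·(-0.75) + (1.25)·(1.25) + (0.25)·(0.25) + (-0.75)·(-0.75)) / 3 = 2.75/3 = 0.9167
  S[X_1,X_2] = ((-0.75)·(-1.25) + (1.25)·(0.75) + (0.25)·(0.75) + (-0.75)·(-0.25)) / 3 = 2.25/3 = 0.75
  S[X_1,X_3] = ((-0.75)·(0.5) + (1.25)·(1.5) + (0.25)·(-3.5) + (-0.75)·(1.5)) / 3 = -0.5/3 = -0.1667
  S[X_2,X_2] = ((-1.25)·(-1.25) + (0.75)·(0.75) + (0.75)·(0.75) + (-0.25)·(-0.25)) / 3 = 2.75/3 = 0.9167
  S[X_2,X_3] = ((-1.25)·(0.5) + (0.75)·(1.5) + (0.75)·(-3.5) + (-0.25)·(1.5)) / 3 = -2.5/3 = -0.8333
  S[X_3,X_3] = ((0.5)·(0.5) + (1.5)·(1.5) + (-3.5)·(-3.5) + (1.5)·(1.5)) / 3 = 17/3 = 5.6667

S is symmetric (S[j,i] = S[i,j]). Assembling:

S = [[0.9167, 0.75, -0.1667],
 [0.75, 0.9167, -0.8333],
 [-0.1667, -0.8333, 5.6667]]


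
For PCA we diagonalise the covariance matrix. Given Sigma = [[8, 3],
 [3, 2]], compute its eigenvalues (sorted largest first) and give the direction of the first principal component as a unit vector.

Step 1 — characteristic polynomial of 2×2 Sigma:
  det(Sigma - λI) = λ² - trace · λ + det = 0.
  trace = 8 + 2 = 10, det = 8·2 - (3)² = 7.
Step 2 — discriminant:
  Δ = trace² - 4·det = 100 - 28 = 72.
Step 3 — eigenvalues:
  λ = (trace ± √Δ)/2 = (10 ± 8.4853)/2,
  λ_1 = 9.2426,  λ_2 = 0.7574.

Step 4 — unit eigenvector for λ_1: solve (Sigma - λ_1 I)v = 0. First row:
  (8 - 9.2426)·v_x + (3)·v_y = 0, i.e. (-1.2426)·v_x + (3)·v_y = 0,
  so v ∝ (b, λ_1 - a) = (3, 1.2426) = u.
  ||u|| = √((3)² + (1.2426)²) = √(10.5442) ≈ 3.2472,
  v_1 = u/||u|| ≈ (0.9239, 0.3827) (||v_1|| = 1).

λ_1 = 9.2426,  λ_2 = 0.7574;  v_1 ≈ (0.9239, 0.3827)


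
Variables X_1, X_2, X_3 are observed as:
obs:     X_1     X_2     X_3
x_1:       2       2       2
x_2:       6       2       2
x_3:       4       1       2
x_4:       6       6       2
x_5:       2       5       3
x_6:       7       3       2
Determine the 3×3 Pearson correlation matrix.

Step 1 — column means:
  mean(X_1) = (2 + 6 + 4 + 6 + 2 + 7) / 6 = 27/6 = 4.5
  mean(X_2) = (2 + 2 + 1 + 6 + 5 + 3) / 6 = 19/6 = 3.1667
  mean(X_3) = (2 + 2 + 2 + 2 + 3 + 2) / 6 = 13/6 = 2.1667

Step 2 — sample variances and covariances s[i,j] = (1/(n-1)) · Σ_k (x_{k,i} - mean_i) · (x_{k,j} - mean_j), with n-1 = 5:
  s[X_1,X_1] = ((-2.5)·(-2.5) + (1.5)·(1.5) + (-0.5)·(-0.5) + (1.5)·(1.5) + (-2.5)·(-2.5) + (2.5)·(2.5)) / 5 = 23.5/5 = 4.7
  s[X_1,X_2] = ((-2.5)·(-1.1667) + (1.5)·(-1.1667) + (-0.5)·(-2.1667) + (1.5)·(2.8333) + (-2.5)·(1.8333) + (2.5)·(-0.1667)) / 5 = 1.5/5 = 0.3
  s[X_1,X_3] = ((-2.5)·(-0.1667) + (1.5)·(-0.1667) + (-0.5)·(-0.1667) + (1.5)·(-0.1667) + (-2.5)·(0.8333) + (2.5)·(-0.1667)) / 5 = -2.5/5 = -0.5
  s[X_2,X_2] = ((-1.1667)·(-1.1667) + (-1.1667)·(-1.1667) + (-2.1667)·(-2.1667) + (2.8333)·(2.8333) + (1.8333)·(1.8333) + (-0.1667)·(-0.1667)) / 5 = 18.8333/5 = 3.7667
  s[X_2,X_3] = ((-1.1667)·(-0.1667) + (-1.1667)·(-0.1667) + (-2.1667)·(-0.1667) + (2.8333)·(-0.1667) + (1.8333)·(0.8333) + (-0.1667)·(-0.1667)) / 5 = 1.8333/5 = 0.3667
  s[X_3,X_3] = ((-0.1667)·(-0.1667) + (-0.1667)·(-0.1667) + (-0.1667)·(-0.1667) + (-0.1667)·(-0.1667) + (0.8333)·(0.8333) + (-0.1667)·(-0.1667)) / 5 = 0.8333/5 = 0.1667
  Sample standard deviations s_i = √(s[i,i]):
  s(X_1) = √(4.7) = 2.1679
  s(X_2) = √(3.7667) = 1.9408
  s(X_3) = √(0.1667) = 0.4082

Step 3 — r_{ij} = s_{ij} / (s_i · s_j):
  r[X_1,X_1] = 1 (diagonal).
  r[X_1,X_2] = 0.3 / (2.1679 · 1.9408) = 0.3 / 4.2075 = 0.0713
  r[X_1,X_3] = -0.5 / (2.1679 · 0.4082) = -0.5 / 0.8851 = -0.5649
  r[X_2,X_2] = 1 (diagonal).
  r[X_2,X_3] = 0.3667 / (1.9408 · 0.4082) = 0.3667 / 0.7923 = 0.4628
  r[X_3,X_3] = 1 (diagonal).

R is symmetric with unit diagonal. Assembling:

R = [[1, 0.0713, -0.5649],
 [0.0713, 1, 0.4628],
 [-0.5649, 0.4628, 1]]


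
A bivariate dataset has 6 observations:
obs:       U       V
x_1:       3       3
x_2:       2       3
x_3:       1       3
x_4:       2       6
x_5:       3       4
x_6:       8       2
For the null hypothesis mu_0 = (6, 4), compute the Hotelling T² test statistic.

Step 1 — sample mean vector:
  mean(U) = (3 + 2 + 1 + 2 + 3 + 8) / 6 = 19/6 = 3.1667
  mean(V) = (3 + 3 + 3 + 6 + 4 + 2) / 6 = 21/6 = 3.5
  x̄ = (3.1667, 3.5),  deviation x̄ - mu_0 = (3.1667, 3.5) - (6, 4) = (-2.8333, -0.5).

Step 2 — sample covariance matrix, S[i,j] = (1/(n-1)) · Σ_k (x_{k,i} - mean_i) · (x_{k,j} - mean_j), divisor n-1 = 5:
  S[U,U] = ((-0.1667)·(-0.1667) + (-1.1667)·(-1.1667) + (-2.1667)·(-2.1667) + (-1.1667)·(-1.1667) + (-0.1667)·(-0.1667) + (4.8333)·(4.8333)) / 5 = 30.8333/5 = 6.1667
  S[U,V] = ((-0.1667)·(-0.5) + (-1.1667)·(-0.5) + (-2.1667)·(-0.5) + (-1.1667)·(2.5) + (-0.1667)·(0.5) + (4.8333)·(-1.5)) / 5 = -8.5/5 = -1.7
  S[V,V] = ((-0.5)·(-0.5) + (-0.5)·(-0.5) + (-0.5)·(-0.5) + (2.5)·(2.5) + (0.5)·(0.5) + (-1.5)·(-1.5)) / 5 = 9.5/5 = 1.9
  S = [[6.1667, -1.7],
 [-1.7, 1.9]].

Step 3 — invert S. det(S) = 6.1667·1.9 - (-1.7)² = 8.8267.
  S^{-1} = (1/det) · [[d, -b], [-b, a]] = [[0.2153, 0.1926],
 [0.1926, 0.6986]].

Step 4 — quadratic form (x̄ - mu_0)^T · S^{-1} · (x̄ - mu_0):
  S^{-1} · (x̄ - mu_0) = (-0.7062, -0.895),
  (x̄ - mu_0)^T · [...] = (-2.8333)·(-0.7062) + (-0.5)·(-0.895) = 2.4484.

Step 5 — scale by n: T² = 6 · 2.4484 = 14.6903.

T² ≈ 14.6903


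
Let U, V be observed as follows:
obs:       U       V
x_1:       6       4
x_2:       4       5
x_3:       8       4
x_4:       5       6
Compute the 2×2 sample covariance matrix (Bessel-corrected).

Step 1 — column means:
  mean(U) = (6 + 4 + 8 + 5) / 4 = 23/4 = 5.75
  mean(V) = (4 + 5 + 4 + 6) / 4 = 19/4 = 4.75

Step 2 — sample covariance S[i,j] = (1/(n-1)) · Σ_k (x_{k,i} - mean_i) · (x_{k,j} - mean_j), with n-1 = 3.
  S[U,U] = ((0.25)·(0.25) + (-1.75)·(-1.75) + (2.25)·(2.25) + (-0.75)·(-0.75)) / 3 = 8.75/3 = 2.9167
  S[U,V] = ((0.25)·(-0.75) + (-1.75)·(0.25) + (2.25)·(-0.75) + (-0.75)·(1.25)) / 3 = -3.25/3 = -1.0833
  S[V,V] = ((-0.75)·(-0.75) + (0.25)·(0.25) + (-0.75)·(-0.75) + (1.25)·(1.25)) / 3 = 2.75/3 = 0.9167

S is symmetric (S[j,i] = S[i,j]). Assembling:

S = [[2.9167, -1.0833],
 [-1.0833, 0.9167]]


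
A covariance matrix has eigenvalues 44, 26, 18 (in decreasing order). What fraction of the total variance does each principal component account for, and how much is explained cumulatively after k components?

Step 1 — total variance = trace(Sigma) = Σ λ_i = 44 + 26 + 18 = 88.

Step 2 — fraction explained by component i = λ_i / Σ λ:
  PC1: 44/88 = 0.5
  PC2: 26/88 = 0.2955
  PC3: 18/88 = 0.2045

Step 3 — cumulative fraction after k components = (λ_1 + ... + λ_k) / Σ λ:
  k = 1: 44/88 = 0.5
  k = 2: (44 + 26)/88 = 70/88 = 0.7955
  k = 3: (44 + 26 + 18)/88 = 88/88 = 1

Summary (fraction, with percent):

explained: PC1 0.5 (50%), PC2 0.2955 (29.55%), PC3 0.2045 (20.45%);  cumulative: 0.5, 0.7955, 1


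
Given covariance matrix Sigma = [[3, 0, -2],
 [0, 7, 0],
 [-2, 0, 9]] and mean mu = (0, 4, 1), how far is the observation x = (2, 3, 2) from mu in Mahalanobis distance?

Step 1 — centre the observation: (x - mu) = (2, -1, 1).

Step 2 — invert Sigma (cofactor / det for 3×3, or solve directly):
  Sigma^{-1} = [[0.3913, 0, 0.087],
 [0, 0.1429, 0],
 [0.087, 0, 0.1304]].

Step 3 — form the quadratic (x - mu)^T · Sigma^{-1} · (x - mu):
  Sigma^{-1} · (x - mu) = (0.8696, -0.1429, 0.3043).
  (x - mu)^T · [Sigma^{-1} · (x - mu)] = (2)·(0.8696) + (-1)·(-0.1429) + (1)·(0.3043) = 2.1863.

Step 4 — take square root: d = √(2.1863) ≈ 1.4786.

d(x, mu) = √(2.1863) ≈ 1.4786


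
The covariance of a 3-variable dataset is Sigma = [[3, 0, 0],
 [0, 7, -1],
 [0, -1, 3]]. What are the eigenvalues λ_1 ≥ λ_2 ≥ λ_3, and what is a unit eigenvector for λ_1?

Step 1 — characteristic polynomial p(λ) = det(λI - Sigma) = λ³ - tr·λ² + c_1·λ - det, where tr = trace, c_1 = sum of the principal 2×2 minors, det = det(Sigma):
  tr = 3 + 7 + 3 = 13,
  c_1 = (3·7 - (0)²) + (3·3 - (0)²) + (7·3 - (-1)²) = 21 + 9 + 20 = 50,
  det = 3·(7·3 - (-1)²) - (0)·((0)·3 - (-1)·(0)) + (0)·((0)·(-1) - 7·(0)) = 3·(20) - (0)·(0) + (0)·(0) = 60.
  So p(λ) = λ³ - 13λ² + 50λ - 60.
Step 2 — look for an integer root (rational root theorem: any rational root is an integer divisor of 60). Testing λ = 3:
  p(3) = 27 - 117 + 150 - 60 = 0  ✓
  Dividing out (λ - 3): p(λ) = (λ - 3)(λ² - 10λ + 20).
Step 3 — remaining eigenvalues from the quadratic λ² - 10λ + 20 = 0:
  Δ = 10² - 4·20 = 100 - 80 = 20,  λ = (10 ± √20)/2 = (10 ± 4.4721)/2 ≈ 7.2361 or 2.7639.
  Sorted: λ_1 = 7.2361,  λ_2 = 3,  λ_3 = 2.7639  (check: sum = 13 = tr ✓).

Step 4 — unit eigenvector for λ_1 ≈ 7.2361: v spans the null space of (Sigma - λ_1 I), whose rows are
  r_1 = (-4.2361, 0, 0),  r_2 = (0, -0.2361, -1),  r_3 = (0, -1, -4.2361).
  v is orthogonal to every row, so take v ∝ r_1 × r_2 = ((0)·(-1) - (0)·(-0.2361), (0)·(0) - (-4.2361)·(-1), (-4.2361)·(-0.2361) - (0)·(0)) ≈ (0, -4.2361, 1).
  Rescale (multiply by -1 so the first nonzero entry is positive): u = (0, 4.2361, -1).
  ||u|| = √((0)² + (4.2361)² + (-1)²) = √(18.9443) ≈ 4.3525,  v_1 = u/||u|| ≈ (0, 0.9732, -0.2298) (||v_1|| = 1).

λ_1 = 7.2361,  λ_2 = 3,  λ_3 = 2.7639;  v_1 ≈ (0, 0.9732, -0.2298)


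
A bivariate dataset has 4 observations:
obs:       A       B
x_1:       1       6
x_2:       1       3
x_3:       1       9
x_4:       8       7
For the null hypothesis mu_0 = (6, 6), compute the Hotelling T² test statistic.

Step 1 — sample mean vector:
  mean(A) = (1 + 1 + 1 + 8) / 4 = 11/4 = 2.75
  mean(B) = (6 + 3 + 9 + 7) / 4 = 25/4 = 6.25
  x̄ = (2.75, 6.25),  deviation x̄ - mu_0 = (2.75, 6.25) - (6, 6) = (-3.25, 0.25).

Step 2 — sample covariance matrix, S[i,j] = (1/(n-1)) · Σ_k (x_{k,i} - mean_i) · (x_{k,j} - mean_j), divisor n-1 = 3:
  S[A,A] = ((-1.75)·(-1.75) + (-1.75)·(-1.75) + (-1.75)·(-1.75) + (5.25)·(5.25)) / 3 = 36.75/3 = 12.25
  S[A,B] = ((-1.75)·(-0.25) + (-1.75)·(-3.25) + (-1.75)·(2.75) + (5.25)·(0.75)) / 3 = 5.25/3 = 1.75
  S[B,B] = ((-0.25)·(-0.25) + (-3.25)·(-3.25) + (2.75)·(2.75) + (0.75)·(0.75)) / 3 = 18.75/3 = 6.25
  S = [[12.25, 1.75],
 [1.75, 6.25]].

Step 3 — invert S. det(S) = 12.25·6.25 - (1.75)² = 73.5.
  S^{-1} = (1/det) · [[d, -b], [-b, a]] = [[0.085, -0.0238],
 [-0.0238, 0.1667]].

Step 4 — quadratic form (x̄ - mu_0)^T · S^{-1} · (x̄ - mu_0):
  S^{-1} · (x̄ - mu_0) = (-0.2823, 0.119),
  (x̄ - mu_0)^T · [...] = (-3.25)·(-0.2823) + (0.25)·(0.119) = 0.9473.

Step 5 — scale by n: T² = 4 · 0.9473 = 3.7891.

T² ≈ 3.7891


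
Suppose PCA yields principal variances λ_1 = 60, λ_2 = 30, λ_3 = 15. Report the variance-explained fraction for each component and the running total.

Step 1 — total variance = trace(Sigma) = Σ λ_i = 60 + 30 + 15 = 105.

Step 2 — fraction explained by component i = λ_i / Σ λ:
  PC1: 60/105 = 0.5714
  PC2: 30/105 = 0.2857
  PC3: 15/105 = 0.1429

Step 3 — cumulative fraction after k components = (λ_1 + ... + λ_k) / Σ λ:
  k = 1: 60/105 = 0.5714
  k = 2: (60 + 30)/105 = 90/105 = 0.8571
  k = 3: (60 + 30 + 15)/105 = 105/105 = 1

Summary (fraction, with percent):

explained: PC1 0.5714 (57.14%), PC2 0.2857 (28.57%), PC3 0.1429 (14.29%);  cumulative: 0.5714, 0.8571, 1


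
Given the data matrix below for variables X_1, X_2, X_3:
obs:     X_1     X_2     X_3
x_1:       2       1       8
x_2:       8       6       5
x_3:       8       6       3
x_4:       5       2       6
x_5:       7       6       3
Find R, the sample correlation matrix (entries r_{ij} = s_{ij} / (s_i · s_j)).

Step 1 — column means:
  mean(X_1) = (2 + 8 + 8 + 5 + 7) / 5 = 30/5 = 6
  mean(X_2) = (1 + 6 + 6 + 2 + 6) / 5 = 21/5 = 4.2
  mean(X_3) = (8 + 5 + 3 + 6 + 3) / 5 = 25/5 = 5

Step 2 — sample variances and covariances s[i,j] = (1/(n-1)) · Σ_k (x_{k,i} - mean_i) · (x_{k,j} - mean_j), with n-1 = 4:
  s[X_1,X_1] = ((-4)·(-4) + (2)·(2) + (2)·(2) + (-1)·(-1) + (1)·(1)) / 4 = 26/4 = 6.5
  s[X_1,X_2] = ((-4)·(-3.2) + (2)·(1.8) + (2)·(1.8) + (-1)·(-2.2) + (1)·(1.8)) / 4 = 24/4 = 6
  s[X_1,X_3] = ((-4)·(3) + (2)·(0) + (2)·(-2) + (-1)·(1) + (1)·(-2)) / 4 = -19/4 = -4.75
  s[X_2,X_2] = ((-3.2)·(-3.2) + (1.8)·(1.8) + (1.8)·(1.8) + (-2.2)·(-2.2) + (1.8)·(1.8)) / 4 = 24.8/4 = 6.2
  s[X_2,X_3] = ((-3.2)·(3) + (1.8)·(0) + (1.8)·(-2) + (-2.2)·(1) + (1.8)·(-2)) / 4 = -19/4 = -4.75
  s[X_3,X_3] = ((3)·(3) + (0)·(0) + (-2)·(-2) + (1)·(1) + (-2)·(-2)) / 4 = 18/4 = 4.5
  Sample standard deviations s_i = √(s[i,i]):
  s(X_1) = √(6.5) = 2.5495
  s(X_2) = √(6.2) = 2.49
  s(X_3) = √(4.5) = 2.1213

Step 3 — r_{ij} = s_{ij} / (s_i · s_j):
  r[X_1,X_1] = 1 (diagonal).
  r[X_1,X_2] = 6 / (2.5495 · 2.49) = 6 / 6.3482 = 0.9451
  r[X_1,X_3] = -4.75 / (2.5495 · 2.1213) = -4.75 / 5.4083 = -0.8783
  r[X_2,X_2] = 1 (diagonal).
  r[X_2,X_3] = -4.75 / (2.49 · 2.1213) = -4.75 / 5.282 = -0.8993
  r[X_3,X_3] = 1 (diagonal).

R is symmetric with unit diagonal. Assembling:

R = [[1, 0.9451, -0.8783],
 [0.9451, 1, -0.8993],
 [-0.8783, -0.8993, 1]]


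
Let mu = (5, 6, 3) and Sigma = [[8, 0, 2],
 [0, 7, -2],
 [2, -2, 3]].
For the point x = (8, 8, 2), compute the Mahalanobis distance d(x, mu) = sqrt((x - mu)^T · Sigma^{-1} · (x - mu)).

Step 1 — centre the observation: (x - mu) = (3, 2, -1).

Step 2 — invert Sigma (cofactor / det for 3×3, or solve directly):
  Sigma^{-1} = [[0.1574, -0.037, -0.1296],
 [-0.037, 0.1852, 0.1481],
 [-0.1296, 0.1481, 0.5185]].

Step 3 — form the quadratic (x - mu)^T · Sigma^{-1} · (x - mu):
  Sigma^{-1} · (x - mu) = (0.5278, 0.1111, -0.6111).
  (x - mu)^T · [Sigma^{-1} · (x - mu)] = (3)·(0.5278) + (2)·(0.1111) + (-1)·(-0.6111) = 2.4167.

Step 4 — take square root: d = √(2.4167) ≈ 1.5546.

d(x, mu) = √(2.4167) ≈ 1.5546


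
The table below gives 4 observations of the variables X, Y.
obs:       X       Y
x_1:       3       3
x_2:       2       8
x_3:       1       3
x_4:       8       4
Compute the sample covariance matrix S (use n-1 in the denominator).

Step 1 — column means:
  mean(X) = (3 + 2 + 1 + 8) / 4 = 14/4 = 3.5
  mean(Y) = (3 + 8 + 3 + 4) / 4 = 18/4 = 4.5

Step 2 — sample covariance S[i,j] = (1/(n-1)) · Σ_k (x_{k,i} - mean_i) · (x_{k,j} - mean_j), with n-1 = 3.
  S[X,X] = ((-0.5)·(-0.5) + (-1.5)·(-1.5) + (-2.5)·(-2.5) + (4.5)·(4.5)) / 3 = 29/3 = 9.6667
  S[X,Y] = ((-0.5)·(-1.5) + (-1.5)·(3.5) + (-2.5)·(-1.5) + (4.5)·(-0.5)) / 3 = -3/3 = -1
  S[Y,Y] = ((-1.5)·(-1.5) + (3.5)·(3.5) + (-1.5)·(-1.5) + (-0.5)·(-0.5)) / 3 = 17/3 = 5.6667

S is symmetric (S[j,i] = S[i,j]). Assembling:

S = [[9.6667, -1],
 [-1, 5.6667]]


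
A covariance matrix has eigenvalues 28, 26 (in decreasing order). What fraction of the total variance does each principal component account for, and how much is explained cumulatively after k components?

Step 1 — total variance = trace(Sigma) = Σ λ_i = 28 + 26 = 54.

Step 2 — fraction explained by component i = λ_i / Σ λ:
  PC1: 28/54 = 0.5185
  PC2: 26/54 = 0.4815

Step 3 — cumulative fraction after k components = (λ_1 + ... + λ_k) / Σ λ:
  k = 1: 28/54 = 0.5185
  k = 2: (28 + 26)/54 = 54/54 = 1

Summary (fraction, with percent):

explained: PC1 0.5185 (51.85%), PC2 0.4815 (48.15%);  cumulative: 0.5185, 1


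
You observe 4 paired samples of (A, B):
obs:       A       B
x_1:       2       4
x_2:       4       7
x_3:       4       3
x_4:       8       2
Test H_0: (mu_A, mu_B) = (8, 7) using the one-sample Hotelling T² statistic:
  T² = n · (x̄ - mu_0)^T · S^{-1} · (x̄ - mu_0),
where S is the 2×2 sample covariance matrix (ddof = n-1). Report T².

Step 1 — sample mean vector:
  mean(A) = (2 + 4 + 4 + 8) / 4 = 18/4 = 4.5
  mean(B) = (4 + 7 + 3 + 2) / 4 = 16/4 = 4
  x̄ = (4.5, 4),  deviation x̄ - mu_0 = (4.5, 4) - (8, 7) = (-3.5, -3).

Step 2 — sample covariance matrix, S[i,j] = (1/(n-1)) · Σ_k (x_{k,i} - mean_i) · (x_{k,j} - mean_j), divisor n-1 = 3:
  S[A,A] = ((-2.5)·(-2.5) + (-0.5)·(-0.5) + (-0.5)·(-0.5) + (3.5)·(3.5)) / 3 = 19/3 = 6.3333
  S[A,B] = ((-2.5)·(0) + (-0.5)·(3) + (-0.5)·(-1) + (3.5)·(-2)) / 3 = -8/3 = -2.6667
  S[B,B] = ((0)·(0) + (3)·(3) + (-1)·(-1) + (-2)·(-2)) / 3 = 14/3 = 4.6667
  S = [[6.3333, -2.6667],
 [-2.6667, 4.6667]].

Step 3 — invert S. det(S) = 6.3333·4.6667 - (-2.6667)² = 22.4444.
  S^{-1} = (1/det) · [[d, -b], [-b, a]] = [[0.2079, 0.1188],
 [0.1188, 0.2822]].

Step 4 — quadratic form (x̄ - mu_0)^T · S^{-1} · (x̄ - mu_0):
  S^{-1} · (x̄ - mu_0) = (-1.0842, -1.2624),
  (x̄ - mu_0)^T · [...] = (-3.5)·(-1.0842) + (-3)·(-1.2624) = 7.5817.

Step 5 — scale by n: T² = 4 · 7.5817 = 30.3267.

T² ≈ 30.3267


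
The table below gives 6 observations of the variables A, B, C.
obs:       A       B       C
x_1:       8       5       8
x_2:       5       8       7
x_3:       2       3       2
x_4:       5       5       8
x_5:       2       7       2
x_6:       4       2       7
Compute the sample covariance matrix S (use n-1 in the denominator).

Step 1 — column means:
  mean(A) = (8 + 5 + 2 + 5 + 2 + 4) / 6 = 26/6 = 4.3333
  mean(B) = (5 + 8 + 3 + 5 + 7 + 2) / 6 = 30/6 = 5
  mean(C) = (8 + 7 + 2 + 8 + 2 + 7) / 6 = 34/6 = 5.6667

Step 2 — sample covariance S[i,j] = (1/(n-1)) · Σ_k (x_{k,i} - mean_i) · (x_{k,j} - mean_j), with n-1 = 5.
  S[A,A] = ((3.6667)·(3.6667) + (0.6667)·(0.6667) + (-2.3333)·(-2.3333) + (0.6667)·(0.6667) + (-2.3333)·(-2.3333) + (-0.3333)·(-0.3333)) / 5 = 25.3333/5 = 5.0667
  S[A,B] = ((3.6667)·(0) + (0.6667)·(3) + (-2.3333)·(-2) + (0.6667)·(0) + (-2.3333)·(2) + (-0.3333)·(-3)) / 5 = 3/5 = 0.6
  S[A,C] = ((3.6667)·(2.3333) + (0.6667)·(1.3333) + (-2.3333)·(-3.6667) + (0.6667)·(2.3333) + (-2.3333)·(-3.6667) + (-0.3333)·(1.3333)) / 5 = 27.6667/5 = 5.5333
  S[B,B] = ((0)·(0) + (3)·(3) + (-2)·(-2) + (0)·(0) + (2)·(2) + (-3)·(-3)) / 5 = 26/5 = 5.2
  S[B,C] = ((0)·(2.3333) + (3)·(1.3333) + (-2)·(-3.6667) + (0)·(2.3333) + (2)·(-3.6667) + (-3)·(1.3333)) / 5 = 0/5 = 0
  S[C,C] = ((2.3333)·(2.3333) + (1.3333)·(1.3333) + (-3.6667)·(-3.6667) + (2.3333)·(2.3333) + (-3.6667)·(-3.6667) + (1.3333)·(1.3333)) / 5 = 41.3333/5 = 8.2667

S is symmetric (S[j,i] = S[i,j]). Assembling:

S = [[5.0667, 0.6, 5.5333],
 [0.6, 5.2, 0],
 [5.5333, 0, 8.2667]]


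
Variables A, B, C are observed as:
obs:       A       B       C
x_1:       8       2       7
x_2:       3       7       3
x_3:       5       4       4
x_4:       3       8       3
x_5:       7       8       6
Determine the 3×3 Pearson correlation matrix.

Step 1 — column means:
  mean(A) = (8 + 3 + 5 + 3 + 7) / 5 = 26/5 = 5.2
  mean(B) = (2 + 7 + 4 + 8 + 8) / 5 = 29/5 = 5.8
  mean(C) = (7 + 3 + 4 + 3 + 6) / 5 = 23/5 = 4.6

Step 2 — sample variances and covariances s[i,j] = (1/(n-1)) · Σ_k (x_{k,i} - mean_i) · (x_{k,j} - mean_j), with n-1 = 4:
  s[A,A] = ((2.8)·(2.8) + (-2.2)·(-2.2) + (-0.2)·(-0.2) + (-2.2)·(-2.2) + (1.8)·(1.8)) / 4 = 20.8/4 = 5.2
  s[A,B] = ((2.8)·(-3.8) + (-2.2)·(1.2) + (-0.2)·(-1.8) + (-2.2)·(2.2) + (1.8)·(2.2)) / 4 = -13.8/4 = -3.45
  s[A,C] = ((2.8)·(2.4) + (-2.2)·(-1.6) + (-0.2)·(-0.6) + (-2.2)·(-1.6) + (1.8)·(1.4)) / 4 = 16.4/4 = 4.1
  s[B,B] = ((-3.8)·(-3.8) + (1.2)·(1.2) + (-1.8)·(-1.8) + (2.2)·(2.2) + (2.2)·(2.2)) / 4 = 28.8/4 = 7.2
  s[B,C] = ((-3.8)·(2.4) + (1.2)·(-1.6) + (-1.8)·(-0.6) + (2.2)·(-1.6) + (2.2)·(1.4)) / 4 = -10.4/4 = -2.6
  s[C,C] = ((2.4)·(2.4) + (-1.6)·(-1.6) + (-0.6)·(-0.6) + (-1.6)·(-1.6) + (1.4)·(1.4)) / 4 = 13.2/4 = 3.3
  Sample standard deviations s_i = √(s[i,i]):
  s(A) = √(5.2) = 2.2804
  s(B) = √(7.2) = 2.6833
  s(C) = √(3.3) = 1.8166

Step 3 — r_{ij} = s_{ij} / (s_i · s_j):
  r[A,A] = 1 (diagonal).
  r[A,B] = -3.45 / (2.2804 · 2.6833) = -3.45 / 6.1188 = -0.5638
  r[A,C] = 4.1 / (2.2804 · 1.8166) = 4.1 / 4.1425 = 0.9897
  r[B,B] = 1 (diagonal).
  r[B,C] = -2.6 / (2.6833 · 1.8166) = -2.6 / 4.8744 = -0.5334
  r[C,C] = 1 (diagonal).

R is symmetric with unit diagonal. Assembling:

R = [[1, -0.5638, 0.9897],
 [-0.5638, 1, -0.5334],
 [0.9897, -0.5334, 1]]


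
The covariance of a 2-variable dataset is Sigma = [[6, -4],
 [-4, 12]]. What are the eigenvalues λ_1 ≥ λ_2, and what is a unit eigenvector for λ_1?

Step 1 — characteristic polynomial of 2×2 Sigma:
  det(Sigma - λI) = λ² - trace · λ + det = 0.
  trace = 6 + 12 = 18, det = 6·12 - (-4)² = 56.
Step 2 — discriminant:
  Δ = trace² - 4·det = 324 - 224 = 100.
Step 3 — eigenvalues:
  λ = (trace ± √Δ)/2 = (18 ± 10)/2,
  λ_1 = 14,  λ_2 = 4.

Step 4 — unit eigenvector for λ_1: solve (Sigma - λ_1 I)v = 0. First row:
  (6 - 14)·v_x + (-4)·v_y = 0, i.e. (-8)·v_x + (-4)·v_y = 0,
  so v ∝ (b, λ_1 - a) = (-4, 8); multiply by -1 so the first entry is positive: u = (4, -8).
  ||u|| = √((4)² + (-8)²) = √(80) ≈ 8.9443,
  v_1 = u/||u|| ≈ (0.4472, -0.8944) (||v_1|| = 1).

λ_1 = 14,  λ_2 = 4;  v_1 ≈ (0.4472, -0.8944)


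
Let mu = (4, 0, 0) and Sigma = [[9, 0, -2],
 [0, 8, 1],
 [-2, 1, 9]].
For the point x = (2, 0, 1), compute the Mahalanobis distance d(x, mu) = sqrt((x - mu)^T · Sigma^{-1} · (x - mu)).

Step 1 — centre the observation: (x - mu) = (-2, 0, 1).

Step 2 — invert Sigma (cofactor / det for 3×3, or solve directly):
  Sigma^{-1} = [[0.117, -0.0033, 0.0264],
 [-0.0033, 0.1269, -0.0148],
 [0.0264, -0.0148, 0.1186]].

Step 3 — form the quadratic (x - mu)^T · Sigma^{-1} · (x - mu):
  Sigma^{-1} · (x - mu) = (-0.2076, -0.0082, 0.0659).
  (x - mu)^T · [Sigma^{-1} · (x - mu)] = (-2)·(-0.2076) + (0)·(-0.0082) + (1)·(0.0659) = 0.4811.

Step 4 — take square root: d = √(0.4811) ≈ 0.6936.

d(x, mu) = √(0.4811) ≈ 0.6936


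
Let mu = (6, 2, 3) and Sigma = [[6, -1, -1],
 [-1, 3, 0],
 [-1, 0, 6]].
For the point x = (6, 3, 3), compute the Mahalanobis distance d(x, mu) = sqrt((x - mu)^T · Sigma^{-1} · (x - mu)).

Step 1 — centre the observation: (x - mu) = (0, 1, 0).

Step 2 — invert Sigma (cofactor / det for 3×3, or solve directly):
  Sigma^{-1} = [[0.1818, 0.0606, 0.0303],
 [0.0606, 0.3535, 0.0101],
 [0.0303, 0.0101, 0.1717]].

Step 3 — form the quadratic (x - mu)^T · Sigma^{-1} · (x - mu):
  Sigma^{-1} · (x - mu) = (0.0606, 0.3535, 0.0101).
  (x - mu)^T · [Sigma^{-1} · (x - mu)] = (0)·(0.0606) + (1)·(0.3535) + (0)·(0.0101) = 0.3535.

Step 4 — take square root: d = √(0.3535) ≈ 0.5946.

d(x, mu) = √(0.3535) ≈ 0.5946


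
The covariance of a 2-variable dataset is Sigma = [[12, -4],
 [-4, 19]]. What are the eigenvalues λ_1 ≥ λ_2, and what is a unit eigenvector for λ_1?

Step 1 — characteristic polynomial of 2×2 Sigma:
  det(Sigma - λI) = λ² - trace · λ + det = 0.
  trace = 12 + 19 = 31, det = 12·19 - (-4)² = 212.
Step 2 — discriminant:
  Δ = trace² - 4·det = 961 - 848 = 113.
Step 3 — eigenvalues:
  λ = (trace ± √Δ)/2 = (31 ± 10.6301)/2,
  λ_1 = 20.8151,  λ_2 = 10.1849.

Step 4 — unit eigenvector for λ_1: solve (Sigma - λ_1 I)v = 0. First row:
  (12 - 20.8151)·v_x + (-4)·v_y = 0, i.e. (-8.8151)·v_x + (-4)·v_y = 0,
  so v ∝ (b, λ_1 - a) = (-4, 8.8151); multiply by -1 so the first entry is positive: u = (4, -8.8151).
  ||u|| = √((4)² + (-8.8151)²) = √(93.7055) ≈ 9.6802,
  v_1 = u/||u|| ≈ (0.4132, -0.9106) (||v_1|| = 1).

λ_1 = 20.8151,  λ_2 = 10.1849;  v_1 ≈ (0.4132, -0.9106)


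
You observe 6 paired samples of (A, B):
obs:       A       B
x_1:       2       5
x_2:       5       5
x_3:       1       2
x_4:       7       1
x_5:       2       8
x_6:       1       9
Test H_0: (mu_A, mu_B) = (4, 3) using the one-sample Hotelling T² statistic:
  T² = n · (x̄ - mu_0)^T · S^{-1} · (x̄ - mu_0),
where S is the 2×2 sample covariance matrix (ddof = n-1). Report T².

Step 1 — sample mean vector:
  mean(A) = (2 + 5 + 1 + 7 + 2 + 1) / 6 = 18/6 = 3
  mean(B) = (5 + 5 + 2 + 1 + 8 + 9) / 6 = 30/6 = 5
  x̄ = (3, 5),  deviation x̄ - mu_0 = (3, 5) - (4, 3) = (-1, 2).

Step 2 — sample covariance matrix, S[i,j] = (1/(n-1)) · Σ_k (x_{k,i} - mean_i) · (x_{k,j} - mean_j), divisor n-1 = 5:
  S[A,A] = ((-1)·(-1) + (2)·(2) + (-2)·(-2) + (4)·(4) + (-1)·(-1) + (-2)·(-2)) / 5 = 30/5 = 6
  S[A,B] = ((-1)·(0) + (2)·(0) + (-2)·(-3) + (4)·(-4) + (-1)·(3) + (-2)·(4)) / 5 = -21/5 = -4.2
  S[B,B] = ((0)·(0) + (0)·(0) + (-3)·(-3) + (-4)·(-4) + (3)·(3) + (4)·(4)) / 5 = 50/5 = 10
  S = [[6, -4.2],
 [-4.2, 10]].

Step 3 — invert S. det(S) = 6·10 - (-4.2)² = 42.36.
  S^{-1} = (1/det) · [[d, -b], [-b, a]] = [[0.2361, 0.0992],
 [0.0992, 0.1416]].

Step 4 — quadratic form (x̄ - mu_0)^T · S^{-1} · (x̄ - mu_0):
  S^{-1} · (x̄ - mu_0) = (-0.0378, 0.1841),
  (x̄ - mu_0)^T · [...] = (-1)·(-0.0378) + (2)·(0.1841) = 0.406.

Step 5 — scale by n: T² = 6 · 0.406 = 2.4363.

T² ≈ 2.4363


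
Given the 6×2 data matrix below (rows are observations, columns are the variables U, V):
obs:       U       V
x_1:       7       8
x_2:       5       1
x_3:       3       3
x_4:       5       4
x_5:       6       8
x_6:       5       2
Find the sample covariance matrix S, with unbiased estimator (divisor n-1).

Step 1 — column means:
  mean(U) = (7 + 5 + 3 + 5 + 6 + 5) / 6 = 31/6 = 5.1667
  mean(V) = (8 + 1 + 3 + 4 + 8 + 2) / 6 = 26/6 = 4.3333

Step 2 — sample covariance S[i,j] = (1/(n-1)) · Σ_k (x_{k,i} - mean_i) · (x_{k,j} - mean_j), with n-1 = 5.
  S[U,U] = ((1.8333)·(1.8333) + (-0.1667)·(-0.1667) + (-2.1667)·(-2.1667) + (-0.1667)·(-0.1667) + (0.8333)·(0.8333) + (-0.1667)·(-0.1667)) / 5 = 8.8333/5 = 1.7667
  S[U,V] = ((1.8333)·(3.6667) + (-0.1667)·(-3.3333) + (-2.1667)·(-1.3333) + (-0.1667)·(-0.3333) + (0.8333)·(3.6667) + (-0.1667)·(-2.3333)) / 5 = 13.6667/5 = 2.7333
  S[V,V] = ((3.6667)·(3.6667) + (-3.3333)·(-3.3333) + (-1.3333)·(-1.3333) + (-0.3333)·(-0.3333) + (3.6667)·(3.6667) + (-2.3333)·(-2.3333)) / 5 = 45.3333/5 = 9.0667

S is symmetric (S[j,i] = S[i,j]). Assembling:

S = [[1.7667, 2.7333],
 [2.7333, 9.0667]]


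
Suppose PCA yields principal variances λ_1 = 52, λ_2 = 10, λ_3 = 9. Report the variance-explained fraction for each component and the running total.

Step 1 — total variance = trace(Sigma) = Σ λ_i = 52 + 10 + 9 = 71.

Step 2 — fraction explained by component i = λ_i / Σ λ:
  PC1: 52/71 = 0.7324
  PC2: 10/71 = 0.1408
  PC3: 9/71 = 0.1268

Step 3 — cumulative fraction after k components = (λ_1 + ... + λ_k) / Σ λ:
  k = 1: 52/71 = 0.7324
  k = 2: (52 + 10)/71 = 62/71 = 0.8732
  k = 3: (52 + 10 + 9)/71 = 71/71 = 1

Summary (fraction, with percent):

explained: PC1 0.7324 (73.24%), PC2 0.1408 (14.08%), PC3 0.1268 (12.68%);  cumulative: 0.7324, 0.8732, 1


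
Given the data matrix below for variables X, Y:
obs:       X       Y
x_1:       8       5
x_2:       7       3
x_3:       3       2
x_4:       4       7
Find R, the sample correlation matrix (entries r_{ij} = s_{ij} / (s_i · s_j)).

Step 1 — column means:
  mean(X) = (8 + 7 + 3 + 4) / 4 = 22/4 = 5.5
  mean(Y) = (5 + 3 + 2 + 7) / 4 = 17/4 = 4.25

Step 2 — sample variances and covariances s[i,j] = (1/(n-1)) · Σ_k (x_{k,i} - mean_i) · (x_{k,j} - mean_j), with n-1 = 3:
  s[X,X] = ((2.5)·(2.5) + (1.5)·(1.5) + (-2.5)·(-2.5) + (-1.5)·(-1.5)) / 3 = 17/3 = 5.6667
  s[X,Y] = ((2.5)·(0.75) + (1.5)·(-1.25) + (-2.5)·(-2.25) + (-1.5)·(2.75)) / 3 = 1.5/3 = 0.5
  s[Y,Y] = ((0.75)·(0.75) + (-1.25)·(-1.25) + (-2.25)·(-2.25) + (2.75)·(2.75)) / 3 = 14.75/3 = 4.9167
  Sample standard deviations s_i = √(s[i,i]):
  s(X) = √(5.6667) = 2.3805
  s(Y) = √(4.9167) = 2.2174

Step 3 — r_{ij} = s_{ij} / (s_i · s_j):
  r[X,X] = 1 (diagonal).
  r[X,Y] = 0.5 / (2.3805 · 2.2174) = 0.5 / 5.2784 = 0.0947
  r[Y,Y] = 1 (diagonal).

R is symmetric with unit diagonal. Assembling:

R = [[1, 0.0947],
 [0.0947, 1]]
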